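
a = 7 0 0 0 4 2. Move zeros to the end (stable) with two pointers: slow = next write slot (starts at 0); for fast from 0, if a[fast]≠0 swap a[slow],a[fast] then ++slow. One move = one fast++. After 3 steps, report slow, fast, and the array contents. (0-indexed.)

slow=1, fast=3, a=[7, 0, 0, 0, 4, 2]

slow=0 fast=0: a[fast]=7≠0 swap→a[0]=7, slow++,fast++
slow=1 fast=1: a[fast]=0, fast++
slow=1 fast=2: a[fast]=0, fast++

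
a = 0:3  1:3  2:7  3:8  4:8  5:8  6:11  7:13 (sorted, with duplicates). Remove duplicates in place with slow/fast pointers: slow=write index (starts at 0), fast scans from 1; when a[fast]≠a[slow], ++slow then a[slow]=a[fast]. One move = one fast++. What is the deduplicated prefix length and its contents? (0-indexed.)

length 5; prefix = [3, 7, 8, 11, 13]

(s=0,f=1) a[fast]=3=a[slow] dup → fast++
(s=0,f=2) a[fast]=7≠a[slow]=3 write a[1]=7 → slow++,fast++
(s=1,f=3) a[fast]=8≠a[slow]=7 write a[2]=8 → slow++,fast++
(s=2,f=4) a[fast]=8=a[slow] dup → fast++
(s=2,f=5) a[fast]=8=a[slow] dup → fast++
(s=2,f=6) a[fast]=11≠a[slow]=8 write a[3]=11 → slow++,fast++
(s=3,f=7) a[fast]=13≠a[slow]=11 write a[4]=13 → slow++,fast++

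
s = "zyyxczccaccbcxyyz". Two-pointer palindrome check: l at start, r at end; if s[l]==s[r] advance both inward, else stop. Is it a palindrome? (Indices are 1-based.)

not a palindrome (mismatch at 6,12)

l=1 r=17: 'z'=='z', l++,r--
l=2 r=16: 'y'=='y', l++,r--
l=3 r=15: 'y'=='y', l++,r--
l=4 r=14: 'x'=='x', l++,r--
l=5 r=13: 'c'=='c', l++,r--
l=6 r=12: 'z'!='b', stop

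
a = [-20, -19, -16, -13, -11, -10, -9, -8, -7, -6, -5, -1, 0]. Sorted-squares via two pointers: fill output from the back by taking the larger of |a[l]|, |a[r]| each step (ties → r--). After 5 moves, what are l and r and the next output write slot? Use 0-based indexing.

[0,12] |-20|>|0| out[12]=400 → l++
[1,12] |-19|>|0| out[11]=361 → l++
[2,12] |-16|>|0| out[10]=256 → l++
[3,12] |-13|>|0| out[9]=169 → l++
[4,12] |-11|>|0| out[8]=121 → l++

l=5, r=12, next write slot=7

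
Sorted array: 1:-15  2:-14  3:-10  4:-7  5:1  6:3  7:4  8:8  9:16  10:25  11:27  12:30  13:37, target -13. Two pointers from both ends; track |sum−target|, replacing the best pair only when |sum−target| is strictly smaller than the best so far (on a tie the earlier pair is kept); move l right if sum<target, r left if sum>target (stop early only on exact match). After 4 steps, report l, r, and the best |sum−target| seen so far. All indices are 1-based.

l=1, r=9, best |Δ|=23

[1,13] -15+37=22 d=35 * → r--
[1,12] -15+30=15 d=28 * → r--
[1,11] -15+27=12 d=25 * → r--
[1,10] -15+25=10 d=23 * → r--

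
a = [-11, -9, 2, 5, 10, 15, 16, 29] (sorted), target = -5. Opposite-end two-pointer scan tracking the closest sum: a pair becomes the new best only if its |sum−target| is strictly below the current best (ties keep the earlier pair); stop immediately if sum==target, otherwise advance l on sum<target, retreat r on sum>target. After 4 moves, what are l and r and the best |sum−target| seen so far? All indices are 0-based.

l=0, r=3, best |Δ|=4

[0,7] -11+29=18 d=23 * → r--
[0,6] -11+16=5 d=10 * → r--
[0,5] -11+15=4 d=9 * → r--
[0,4] -11+10=-1 d=4 * → r--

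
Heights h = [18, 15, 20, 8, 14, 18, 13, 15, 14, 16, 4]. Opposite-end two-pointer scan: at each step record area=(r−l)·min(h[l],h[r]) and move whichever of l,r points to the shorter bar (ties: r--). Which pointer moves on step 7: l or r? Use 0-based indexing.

r

l=0 r=10: min(18,4)*10=40 best=40 *, r--
l=0 r=9: min(18,16)*9=144 best=144 *, r--
l=0 r=8: min(18,14)*8=112 best=144, r--
l=0 r=7: min(18,15)*7=105 best=144, r--
l=0 r=6: min(18,13)*6=78 best=144, r--
l=0 r=5: min(18,18)*5=90 best=144, r--
l=0 r=4: min(18,14)*4=56 best=144, r--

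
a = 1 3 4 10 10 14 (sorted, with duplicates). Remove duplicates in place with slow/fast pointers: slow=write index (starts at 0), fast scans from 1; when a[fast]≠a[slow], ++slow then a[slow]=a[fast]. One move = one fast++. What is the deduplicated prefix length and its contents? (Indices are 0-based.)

slow=0 fast=1: a[fast]=3≠a[slow]=1 write a[1]=3, slow++,fast++
slow=1 fast=2: a[fast]=4≠a[slow]=3 write a[2]=4, slow++,fast++
slow=2 fast=3: a[fast]=10≠a[slow]=4 write a[3]=10, slow++,fast++
slow=3 fast=4: a[fast]=10=a[slow] dup, fast++
slow=3 fast=5: a[fast]=14≠a[slow]=10 write a[4]=14, slow++,fast++

length 5; prefix = [1, 3, 4, 10, 14]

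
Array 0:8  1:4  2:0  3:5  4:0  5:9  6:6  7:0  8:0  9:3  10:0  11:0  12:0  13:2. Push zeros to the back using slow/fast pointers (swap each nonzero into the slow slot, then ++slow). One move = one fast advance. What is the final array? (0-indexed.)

slow=0 fast=0: a[fast]=8≠0 swap→a[0]=8, slow++,fast++
slow=1 fast=1: a[fast]=4≠0 swap→a[1]=4, slow++,fast++
slow=2 fast=2: a[fast]=0, fast++
slow=2 fast=3: a[fast]=5≠0 swap→a[2]=5, slow++,fast++
slow=3 fast=4: a[fast]=0, fast++
slow=3 fast=5: a[fast]=9≠0 swap→a[3]=9, slow++,fast++
slow=4 fast=6: a[fast]=6≠0 swap→a[4]=6, slow++,fast++
slow=5 fast=7: a[fast]=0, fast++
slow=5 fast=8: a[fast]=0, fast++
slow=5 fast=9: a[fast]=3≠0 swap→a[5]=3, slow++,fast++
slow=6 fast=10: a[fast]=0, fast++
slow=6 fast=11: a[fast]=0, fast++
slow=6 fast=12: a[fast]=0, fast++
slow=6 fast=13: a[fast]=2≠0 swap→a[6]=2, slow++,fast++

[8, 4, 5, 9, 6, 3, 2, 0, 0, 0, 0, 0, 0, 0]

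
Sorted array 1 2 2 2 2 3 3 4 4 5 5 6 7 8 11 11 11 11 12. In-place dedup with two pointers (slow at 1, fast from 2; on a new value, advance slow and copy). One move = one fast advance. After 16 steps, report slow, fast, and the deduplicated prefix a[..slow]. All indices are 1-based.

slow=9, fast=18, prefix=[1, 2, 3, 4, 5, 6, 7, 8, 11]

slow=1 fast=2: a[fast]=2≠a[slow]=1 write a[2]=2, slow++,fast++
slow=2 fast=3: a[fast]=2=a[slow] dup, fast++
slow=2 fast=4: a[fast]=2=a[slow] dup, fast++
slow=2 fast=5: a[fast]=2=a[slow] dup, fast++
slow=2 fast=6: a[fast]=3≠a[slow]=2 write a[3]=3, slow++,fast++
slow=3 fast=7: a[fast]=3=a[slow] dup, fast++
slow=3 fast=8: a[fast]=4≠a[slow]=3 write a[4]=4, slow++,fast++
slow=4 fast=9: a[fast]=4=a[slow] dup, fast++
slow=4 fast=10: a[fast]=5≠a[slow]=4 write a[5]=5, slow++,fast++
slow=5 fast=11: a[fast]=5=a[slow] dup, fast++
slow=5 fast=12: a[fast]=6≠a[slow]=5 write a[6]=6, slow++,fast++
slow=6 fast=13: a[fast]=7≠a[slow]=6 write a[7]=7, slow++,fast++
slow=7 fast=14: a[fast]=8≠a[slow]=7 write a[8]=8, slow++,fast++
slow=8 fast=15: a[fast]=11≠a[slow]=8 write a[9]=11, slow++,fast++
slow=9 fast=16: a[fast]=11=a[slow] dup, fast++
slow=9 fast=17: a[fast]=11=a[slow] dup, fast++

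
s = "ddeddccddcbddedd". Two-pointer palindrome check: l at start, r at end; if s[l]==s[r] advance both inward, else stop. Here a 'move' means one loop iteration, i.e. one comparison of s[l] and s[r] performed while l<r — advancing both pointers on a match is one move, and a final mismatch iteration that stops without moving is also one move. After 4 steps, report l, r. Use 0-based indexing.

l=0 r=15: 'd'=='d', l++,r--
l=1 r=14: 'd'=='d', l++,r--
l=2 r=13: 'e'=='e', l++,r--
l=3 r=12: 'd'=='d', l++,r--

l=4, r=11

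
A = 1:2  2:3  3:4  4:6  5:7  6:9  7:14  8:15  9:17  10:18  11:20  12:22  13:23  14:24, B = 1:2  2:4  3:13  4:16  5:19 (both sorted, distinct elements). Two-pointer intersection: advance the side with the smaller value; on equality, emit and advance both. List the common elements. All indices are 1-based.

[i=1,j=1] 2==2 emit → i++,j++
[i=2,j=2] 3<4 → i++
[i=3,j=2] 4==4 emit → i++,j++
[i=4,j=3] 6<13 → i++
[i=5,j=3] 7<13 → i++
[i=6,j=3] 9<13 → i++
[i=7,j=3] 14>13 → j++
[i=7,j=4] 14<16 → i++
[i=8,j=4] 15<16 → i++
[i=9,j=4] 17>16 → j++
[i=9,j=5] 17<19 → i++
[i=10,j=5] 18<19 → i++
[i=11,j=5] 20>19 → j++

intersection = [2, 4]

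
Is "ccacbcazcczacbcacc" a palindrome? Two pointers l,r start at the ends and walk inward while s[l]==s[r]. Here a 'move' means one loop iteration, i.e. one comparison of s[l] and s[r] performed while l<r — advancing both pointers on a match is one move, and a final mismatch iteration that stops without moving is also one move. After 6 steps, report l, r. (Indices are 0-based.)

l=6, r=11

[0,17] 'c'=='c' → l++,r--
[1,16] 'c'=='c' → l++,r--
[2,15] 'a'=='a' → l++,r--
[3,14] 'c'=='c' → l++,r--
[4,13] 'b'=='b' → l++,r--
[5,12] 'c'=='c' → l++,r--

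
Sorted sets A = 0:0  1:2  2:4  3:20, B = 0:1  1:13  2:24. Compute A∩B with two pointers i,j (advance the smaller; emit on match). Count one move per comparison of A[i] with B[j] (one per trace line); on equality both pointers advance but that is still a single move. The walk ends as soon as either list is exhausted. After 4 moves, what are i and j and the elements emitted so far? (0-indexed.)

i=0 j=0: 0<1, i++
i=1 j=0: 2>1, j++
i=1 j=1: 2<13, i++
i=2 j=1: 4<13, i++

i=3, j=1, emitted=[]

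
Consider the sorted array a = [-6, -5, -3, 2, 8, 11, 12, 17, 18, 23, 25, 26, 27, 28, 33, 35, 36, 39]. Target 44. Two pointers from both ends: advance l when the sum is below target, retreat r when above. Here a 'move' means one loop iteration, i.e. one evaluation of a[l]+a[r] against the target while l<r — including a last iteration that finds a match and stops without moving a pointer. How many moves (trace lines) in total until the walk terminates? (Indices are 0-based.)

[0,17] -6+39=33 <44 → l++
[1,17] -5+39=34 <44 → l++
[2,17] -3+39=36 <44 → l++
[3,17] 2+39=41 <44 → l++
[4,17] 8+39=47 >44 → r--
[4,16] 8+36=44 → found

6 moves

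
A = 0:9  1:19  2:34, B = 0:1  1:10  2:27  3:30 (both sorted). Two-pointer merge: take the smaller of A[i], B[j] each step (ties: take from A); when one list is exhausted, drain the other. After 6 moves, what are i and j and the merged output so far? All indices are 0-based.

i=0 j=0: A[i]=9>B[j]=1 take 1, j++
i=0 j=1: A[i]=9<=B[j]=10 take 9, i++
i=1 j=1: A[i]=19>B[j]=10 take 10, j++
i=1 j=2: A[i]=19<=B[j]=27 take 19, i++
i=2 j=2: A[i]=34>B[j]=27 take 27, j++
i=2 j=3: A[i]=34>B[j]=30 take 30, j++

i=2, j=4, merged so far=[1, 9, 10, 19, 27, 30]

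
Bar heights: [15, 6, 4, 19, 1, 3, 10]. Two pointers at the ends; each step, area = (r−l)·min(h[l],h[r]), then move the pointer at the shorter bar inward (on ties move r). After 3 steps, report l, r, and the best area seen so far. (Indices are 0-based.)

[0,6] min(15,10)*6=60 best=60 * → r--
[0,5] min(15,3)*5=15 best=60 → r--
[0,4] min(15,1)*4=4 best=60 → r--

l=0, r=3, best area=60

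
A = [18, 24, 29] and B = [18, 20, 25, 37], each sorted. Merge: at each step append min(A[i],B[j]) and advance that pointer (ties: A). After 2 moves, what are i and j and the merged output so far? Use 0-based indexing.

[i=0,j=0] A[i]=18<=B[j]=18 take 18 → i++
[i=1,j=0] A[i]=24>B[j]=18 take 18 → j++

i=1, j=1, merged so far=[18, 18]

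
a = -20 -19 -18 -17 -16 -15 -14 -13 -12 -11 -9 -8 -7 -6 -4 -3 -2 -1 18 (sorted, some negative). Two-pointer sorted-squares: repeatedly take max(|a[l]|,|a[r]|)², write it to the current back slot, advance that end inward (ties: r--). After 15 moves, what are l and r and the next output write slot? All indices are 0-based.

[0,18] |-20|>|18| out[18]=400 → l++
[1,18] |-19|>|18| out[17]=361 → l++
[2,18] |-18|<=|18| out[16]=324 → r--
[2,17] |-18|>|-1| out[15]=324 → l++
[3,17] |-17|>|-1| out[14]=289 → l++
[4,17] |-16|>|-1| out[13]=256 → l++
[5,17] |-15|>|-1| out[12]=225 → l++
[6,17] |-14|>|-1| out[11]=196 → l++
[7,17] |-13|>|-1| out[10]=169 → l++
[8,17] |-12|>|-1| out[9]=144 → l++
[9,17] |-11|>|-1| out[8]=121 → l++
[10,17] |-9|>|-1| out[7]=81 → l++
[11,17] |-8|>|-1| out[6]=64 → l++
[12,17] |-7|>|-1| out[5]=49 → l++
[13,17] |-6|>|-1| out[4]=36 → l++

l=14, r=17, next write slot=3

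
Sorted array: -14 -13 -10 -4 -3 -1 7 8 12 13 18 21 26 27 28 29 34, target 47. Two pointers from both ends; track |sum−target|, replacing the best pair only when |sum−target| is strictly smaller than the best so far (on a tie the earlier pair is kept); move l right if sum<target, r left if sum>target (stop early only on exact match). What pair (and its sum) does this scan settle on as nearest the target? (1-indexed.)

l=1 r=17: -14+34=20 d=27 *, l++
l=2 r=17: -13+34=21 d=26 *, l++
l=3 r=17: -10+34=24 d=23 *, l++
l=4 r=17: -4+34=30 d=17 *, l++
l=5 r=17: -3+34=31 d=16 *, l++
l=6 r=17: -1+34=33 d=14 *, l++
l=7 r=17: 7+34=41 d=6 *, l++
l=8 r=17: 8+34=42 d=5 *, l++
l=9 r=17: 12+34=46 d=1 *, l++
l=10 r=17: 13+34=47 d=0 *, stop

pair (13, 34) with sum 47 (|Δ|=0)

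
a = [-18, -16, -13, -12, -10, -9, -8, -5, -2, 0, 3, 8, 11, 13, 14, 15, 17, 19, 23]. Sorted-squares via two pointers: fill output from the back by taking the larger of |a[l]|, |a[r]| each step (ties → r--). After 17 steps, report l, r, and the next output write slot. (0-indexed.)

[0,18] |-18|<=|23| out[18]=529 → r--
[0,17] |-18|<=|19| out[17]=361 → r--
[0,16] |-18|>|17| out[16]=324 → l++
[1,16] |-16|<=|17| out[15]=289 → r--
[1,15] |-16|>|15| out[14]=256 → l++
[2,15] |-13|<=|15| out[13]=225 → r--
[2,14] |-13|<=|14| out[12]=196 → r--
[2,13] |-13|<=|13| out[11]=169 → r--
[2,12] |-13|>|11| out[10]=169 → l++
[3,12] |-12|>|11| out[9]=144 → l++
[4,12] |-10|<=|11| out[8]=121 → r--
[4,11] |-10|>|8| out[7]=100 → l++
[5,11] |-9|>|8| out[6]=81 → l++
[6,11] |-8|<=|8| out[5]=64 → r--
[6,10] |-8|>|3| out[4]=64 → l++
[7,10] |-5|>|3| out[3]=25 → l++
[8,10] |-2|<=|3| out[2]=9 → r--

l=8, r=9, next write slot=1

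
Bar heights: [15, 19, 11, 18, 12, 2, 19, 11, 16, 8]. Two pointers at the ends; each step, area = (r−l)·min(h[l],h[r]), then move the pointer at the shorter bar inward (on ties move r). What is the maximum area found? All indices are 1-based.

l=1 r=10: min(15,8)*9=72 best=72 *, r--
l=1 r=9: min(15,16)*8=120 best=120 *, l++
l=2 r=9: min(19,16)*7=112 best=120, r--
l=2 r=8: min(19,11)*6=66 best=120, r--
l=2 r=7: min(19,19)*5=95 best=120, r--
l=2 r=6: min(19,2)*4=8 best=120, r--
l=2 r=5: min(19,12)*3=36 best=120, r--
l=2 r=4: min(19,18)*2=36 best=120, r--
l=2 r=3: min(19,11)*1=11 best=120, r--

max area = 120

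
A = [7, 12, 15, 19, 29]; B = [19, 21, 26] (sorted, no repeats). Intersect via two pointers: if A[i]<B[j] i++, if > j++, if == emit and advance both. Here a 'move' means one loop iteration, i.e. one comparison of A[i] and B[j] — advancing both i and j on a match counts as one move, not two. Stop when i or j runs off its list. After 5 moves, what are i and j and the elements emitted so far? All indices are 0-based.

i=0 j=0: 7<19, i++
i=1 j=0: 12<19, i++
i=2 j=0: 15<19, i++
i=3 j=0: 19==19 emit, i++,j++
i=4 j=1: 29>21, j++

i=4, j=2, emitted=[19]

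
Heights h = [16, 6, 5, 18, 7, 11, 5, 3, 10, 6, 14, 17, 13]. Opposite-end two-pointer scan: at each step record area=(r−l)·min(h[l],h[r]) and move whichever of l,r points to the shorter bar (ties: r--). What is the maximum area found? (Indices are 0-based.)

max area = 176

l=0 r=12: min(16,13)*12=156 best=156 *, r--
l=0 r=11: min(16,17)*11=176 best=176 *, l++
l=1 r=11: min(6,17)*10=60 best=176, l++
l=2 r=11: min(5,17)*9=45 best=176, l++
l=3 r=11: min(18,17)*8=136 best=176, r--
l=3 r=10: min(18,14)*7=98 best=176, r--
l=3 r=9: min(18,6)*6=36 best=176, r--
l=3 r=8: min(18,10)*5=50 best=176, r--
l=3 r=7: min(18,3)*4=12 best=176, r--
l=3 r=6: min(18,5)*3=15 best=176, r--
l=3 r=5: min(18,11)*2=22 best=176, r--
l=3 r=4: min(18,7)*1=7 best=176, r--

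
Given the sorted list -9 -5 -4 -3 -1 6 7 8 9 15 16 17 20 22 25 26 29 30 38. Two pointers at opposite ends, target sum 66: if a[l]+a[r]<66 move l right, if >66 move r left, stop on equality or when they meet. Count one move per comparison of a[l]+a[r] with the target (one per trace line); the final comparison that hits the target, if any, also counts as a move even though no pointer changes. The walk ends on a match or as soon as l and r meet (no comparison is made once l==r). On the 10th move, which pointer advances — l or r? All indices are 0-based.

l=0 r=18: -9+38=29 <66, l++
l=1 r=18: -5+38=33 <66, l++
l=2 r=18: -4+38=34 <66, l++
l=3 r=18: -3+38=35 <66, l++
l=4 r=18: -1+38=37 <66, l++
l=5 r=18: 6+38=44 <66, l++
l=6 r=18: 7+38=45 <66, l++
l=7 r=18: 8+38=46 <66, l++
l=8 r=18: 9+38=47 <66, l++
l=9 r=18: 15+38=53 <66, l++

l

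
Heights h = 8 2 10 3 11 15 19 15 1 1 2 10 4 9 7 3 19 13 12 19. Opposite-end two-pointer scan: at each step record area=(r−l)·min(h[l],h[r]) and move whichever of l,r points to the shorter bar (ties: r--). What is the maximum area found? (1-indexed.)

max area = 247

l=1 r=20: min(8,19)*19=152 best=152 *, l++
l=2 r=20: min(2,19)*18=36 best=152, l++
l=3 r=20: min(10,19)*17=170 best=170 *, l++
l=4 r=20: min(3,19)*16=48 best=170, l++
l=5 r=20: min(11,19)*15=165 best=170, l++
l=6 r=20: min(15,19)*14=210 best=210 *, l++
l=7 r=20: min(19,19)*13=247 best=247 *, r--
l=7 r=19: min(19,12)*12=144 best=247, r--
l=7 r=18: min(19,13)*11=143 best=247, r--
l=7 r=17: min(19,19)*10=190 best=247, r--
l=7 r=16: min(19,3)*9=27 best=247, r--
l=7 r=15: min(19,7)*8=56 best=247, r--
l=7 r=14: min(19,9)*7=63 best=247, r--
l=7 r=13: min(19,4)*6=24 best=247, r--
l=7 r=12: min(19,10)*5=50 best=247, r--
l=7 r=11: min(19,2)*4=8 best=247, r--
l=7 r=10: min(19,1)*3=3 best=247, r--
l=7 r=9: min(19,1)*2=2 best=247, r--
l=7 r=8: min(19,15)*1=15 best=247, r--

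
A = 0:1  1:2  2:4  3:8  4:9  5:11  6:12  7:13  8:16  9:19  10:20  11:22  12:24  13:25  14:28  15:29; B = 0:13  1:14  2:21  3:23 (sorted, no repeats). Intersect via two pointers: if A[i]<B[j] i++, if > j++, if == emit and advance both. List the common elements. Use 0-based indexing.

intersection = [13]

i=0 j=0: 1<13, i++
i=1 j=0: 2<13, i++
i=2 j=0: 4<13, i++
i=3 j=0: 8<13, i++
i=4 j=0: 9<13, i++
i=5 j=0: 11<13, i++
i=6 j=0: 12<13, i++
i=7 j=0: 13==13 emit, i++,j++
i=8 j=1: 16>14, j++
i=8 j=2: 16<21, i++
i=9 j=2: 19<21, i++
i=10 j=2: 20<21, i++
i=11 j=2: 22>21, j++
i=11 j=3: 22<23, i++
i=12 j=3: 24>23, j++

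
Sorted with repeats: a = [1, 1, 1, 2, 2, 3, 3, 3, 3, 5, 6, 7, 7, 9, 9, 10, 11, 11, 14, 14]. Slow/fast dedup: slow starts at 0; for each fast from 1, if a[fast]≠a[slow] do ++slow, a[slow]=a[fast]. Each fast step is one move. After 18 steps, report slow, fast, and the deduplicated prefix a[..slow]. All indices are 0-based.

slow=9, fast=19, prefix=[1, 2, 3, 5, 6, 7, 9, 10, 11, 14]

(s=0,f=1) a[fast]=1=a[slow] dup → fast++
(s=0,f=2) a[fast]=1=a[slow] dup → fast++
(s=0,f=3) a[fast]=2≠a[slow]=1 write a[1]=2 → slow++,fast++
(s=1,f=4) a[fast]=2=a[slow] dup → fast++
(s=1,f=5) a[fast]=3≠a[slow]=2 write a[2]=3 → slow++,fast++
(s=2,f=6) a[fast]=3=a[slow] dup → fast++
(s=2,f=7) a[fast]=3=a[slow] dup → fast++
(s=2,f=8) a[fast]=3=a[slow] dup → fast++
(s=2,f=9) a[fast]=5≠a[slow]=3 write a[3]=5 → slow++,fast++
(s=3,f=10) a[fast]=6≠a[slow]=5 write a[4]=6 → slow++,fast++
(s=4,f=11) a[fast]=7≠a[slow]=6 write a[5]=7 → slow++,fast++
(s=5,f=12) a[fast]=7=a[slow] dup → fast++
(s=5,f=13) a[fast]=9≠a[slow]=7 write a[6]=9 → slow++,fast++
(s=6,f=14) a[fast]=9=a[slow] dup → fast++
(s=6,f=15) a[fast]=10≠a[slow]=9 write a[7]=10 → slow++,fast++
(s=7,f=16) a[fast]=11≠a[slow]=10 write a[8]=11 → slow++,fast++
(s=8,f=17) a[fast]=11=a[slow] dup → fast++
(s=8,f=18) a[fast]=14≠a[slow]=11 write a[9]=14 → slow++,fast++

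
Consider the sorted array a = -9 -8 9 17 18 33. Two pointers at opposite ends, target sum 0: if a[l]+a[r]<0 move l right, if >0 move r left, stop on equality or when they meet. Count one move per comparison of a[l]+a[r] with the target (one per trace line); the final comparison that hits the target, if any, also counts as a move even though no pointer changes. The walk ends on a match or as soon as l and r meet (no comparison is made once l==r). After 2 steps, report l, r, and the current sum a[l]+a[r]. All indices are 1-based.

l=1, r=4, sum=8

l=1 r=6: -9+33=24 >0, r--
l=1 r=5: -9+18=9 >0, r--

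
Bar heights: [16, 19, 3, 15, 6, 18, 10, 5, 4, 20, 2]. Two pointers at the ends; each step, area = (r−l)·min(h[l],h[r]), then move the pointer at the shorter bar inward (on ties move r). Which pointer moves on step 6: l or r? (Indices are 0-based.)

[0,10] min(16,2)*10=20 best=20 * → r--
[0,9] min(16,20)*9=144 best=144 * → l++
[1,9] min(19,20)*8=152 best=152 * → l++
[2,9] min(3,20)*7=21 best=152 → l++
[3,9] min(15,20)*6=90 best=152 → l++
[4,9] min(6,20)*5=30 best=152 → l++

l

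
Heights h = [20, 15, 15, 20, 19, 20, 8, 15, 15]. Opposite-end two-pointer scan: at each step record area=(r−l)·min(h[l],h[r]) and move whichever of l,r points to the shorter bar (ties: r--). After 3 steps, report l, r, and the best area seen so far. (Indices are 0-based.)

l=0, r=5, best area=120

l=0 r=8: min(20,15)*8=120 best=120 *, r--
l=0 r=7: min(20,15)*7=105 best=120, r--
l=0 r=6: min(20,8)*6=48 best=120, r--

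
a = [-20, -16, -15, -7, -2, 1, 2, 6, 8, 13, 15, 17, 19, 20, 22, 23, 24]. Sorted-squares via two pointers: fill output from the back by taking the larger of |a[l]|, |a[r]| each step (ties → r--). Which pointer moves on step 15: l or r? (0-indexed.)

l=0 r=16: |-20|<=|24| out[16]=576, r--
l=0 r=15: |-20|<=|23| out[15]=529, r--
l=0 r=14: |-20|<=|22| out[14]=484, r--
l=0 r=13: |-20|<=|20| out[13]=400, r--
l=0 r=12: |-20|>|19| out[12]=400, l++
l=1 r=12: |-16|<=|19| out[11]=361, r--
l=1 r=11: |-16|<=|17| out[10]=289, r--
l=1 r=10: |-16|>|15| out[9]=256, l++
l=2 r=10: |-15|<=|15| out[8]=225, r--
l=2 r=9: |-15|>|13| out[7]=225, l++
l=3 r=9: |-7|<=|13| out[6]=169, r--
l=3 r=8: |-7|<=|8| out[5]=64, r--
l=3 r=7: |-7|>|6| out[4]=49, l++
l=4 r=7: |-2|<=|6| out[3]=36, r--
l=4 r=6: |-2|<=|2| out[2]=4, r--

r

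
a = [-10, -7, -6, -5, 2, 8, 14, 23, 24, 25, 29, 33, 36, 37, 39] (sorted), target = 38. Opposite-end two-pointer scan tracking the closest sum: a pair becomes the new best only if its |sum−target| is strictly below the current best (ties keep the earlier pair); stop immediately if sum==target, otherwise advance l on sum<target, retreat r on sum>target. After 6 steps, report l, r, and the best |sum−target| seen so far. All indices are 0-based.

[0,14] -10+39=29 d=9 * → l++
[1,14] -7+39=32 d=6 * → l++
[2,14] -6+39=33 d=5 * → l++
[3,14] -5+39=34 d=4 * → l++
[4,14] 2+39=41 d=3 * → r--
[4,13] 2+37=39 d=1 * → r--

l=4, r=12, best |Δ|=1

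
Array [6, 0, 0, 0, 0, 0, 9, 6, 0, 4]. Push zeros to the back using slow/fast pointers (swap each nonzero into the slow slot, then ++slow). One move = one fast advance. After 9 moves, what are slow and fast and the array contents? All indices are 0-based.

(s=0,f=0) a[fast]=6≠0 swap→a[0]=6 → slow++,fast++
(s=1,f=1) a[fast]=0 → fast++
(s=1,f=2) a[fast]=0 → fast++
(s=1,f=3) a[fast]=0 → fast++
(s=1,f=4) a[fast]=0 → fast++
(s=1,f=5) a[fast]=0 → fast++
(s=1,f=6) a[fast]=9≠0 swap→a[1]=9 → slow++,fast++
(s=2,f=7) a[fast]=6≠0 swap→a[2]=6 → slow++,fast++
(s=3,f=8) a[fast]=0 → fast++

slow=3, fast=9, a=[6, 9, 6, 0, 0, 0, 0, 0, 0, 4]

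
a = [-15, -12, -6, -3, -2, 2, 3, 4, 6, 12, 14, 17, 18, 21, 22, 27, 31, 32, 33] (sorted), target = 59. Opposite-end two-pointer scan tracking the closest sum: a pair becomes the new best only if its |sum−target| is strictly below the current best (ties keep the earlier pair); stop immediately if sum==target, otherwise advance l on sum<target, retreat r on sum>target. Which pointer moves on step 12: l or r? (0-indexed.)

l=0 r=18: -15+33=18 d=41 *, l++
l=1 r=18: -12+33=21 d=38 *, l++
l=2 r=18: -6+33=27 d=32 *, l++
l=3 r=18: -3+33=30 d=29 *, l++
l=4 r=18: -2+33=31 d=28 *, l++
l=5 r=18: 2+33=35 d=24 *, l++
l=6 r=18: 3+33=36 d=23 *, l++
l=7 r=18: 4+33=37 d=22 *, l++
l=8 r=18: 6+33=39 d=20 *, l++
l=9 r=18: 12+33=45 d=14 *, l++
l=10 r=18: 14+33=47 d=12 *, l++
l=11 r=18: 17+33=50 d=9 *, l++

l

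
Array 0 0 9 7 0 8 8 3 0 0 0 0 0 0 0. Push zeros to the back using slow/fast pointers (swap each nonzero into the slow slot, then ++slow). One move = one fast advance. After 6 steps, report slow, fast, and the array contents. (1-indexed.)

slow=1 fast=1: a[fast]=0, fast++
slow=1 fast=2: a[fast]=0, fast++
slow=1 fast=3: a[fast]=9≠0 swap→a[1]=9, slow++,fast++
slow=2 fast=4: a[fast]=7≠0 swap→a[2]=7, slow++,fast++
slow=3 fast=5: a[fast]=0, fast++
slow=3 fast=6: a[fast]=8≠0 swap→a[3]=8, slow++,fast++

slow=4, fast=7, a=[9, 7, 8, 0, 0, 0, 8, 3, 0, 0, 0, 0, 0, 0, 0]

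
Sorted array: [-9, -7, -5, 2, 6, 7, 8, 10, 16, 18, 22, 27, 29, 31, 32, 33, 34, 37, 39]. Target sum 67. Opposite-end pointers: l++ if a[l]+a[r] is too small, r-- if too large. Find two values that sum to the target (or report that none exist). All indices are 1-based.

l=1 r=19: -9+39=30 <67, l++
l=2 r=19: -7+39=32 <67, l++
l=3 r=19: -5+39=34 <67, l++
l=4 r=19: 2+39=41 <67, l++
l=5 r=19: 6+39=45 <67, l++
l=6 r=19: 7+39=46 <67, l++
l=7 r=19: 8+39=47 <67, l++
l=8 r=19: 10+39=49 <67, l++
l=9 r=19: 16+39=55 <67, l++
l=10 r=19: 18+39=57 <67, l++
l=11 r=19: 22+39=61 <67, l++
l=12 r=19: 27+39=66 <67, l++
l=13 r=19: 29+39=68 >67, r--
l=13 r=18: 29+37=66 <67, l++
l=14 r=18: 31+37=68 >67, r--
l=14 r=17: 31+34=65 <67, l++
l=15 r=17: 32+34=66 <67, l++
l=16 r=17: 33+34=67, found

(33, 34)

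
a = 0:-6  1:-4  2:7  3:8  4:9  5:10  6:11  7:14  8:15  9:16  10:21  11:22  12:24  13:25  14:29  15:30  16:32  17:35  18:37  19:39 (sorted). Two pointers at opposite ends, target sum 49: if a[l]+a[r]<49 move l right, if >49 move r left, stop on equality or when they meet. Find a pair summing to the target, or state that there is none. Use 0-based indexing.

[0,19] -6+39=33 <49 → l++
[1,19] -4+39=35 <49 → l++
[2,19] 7+39=46 <49 → l++
[3,19] 8+39=47 <49 → l++
[4,19] 9+39=48 <49 → l++
[5,19] 10+39=49 → found

(10, 39)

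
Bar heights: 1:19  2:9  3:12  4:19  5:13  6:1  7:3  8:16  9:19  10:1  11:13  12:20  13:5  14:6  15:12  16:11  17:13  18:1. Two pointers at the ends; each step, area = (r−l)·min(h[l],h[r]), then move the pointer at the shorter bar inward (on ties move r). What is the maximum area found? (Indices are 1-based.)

max area = 209

l=1 r=18: min(19,1)*17=17 best=17 *, r--
l=1 r=17: min(19,13)*16=208 best=208 *, r--
l=1 r=16: min(19,11)*15=165 best=208, r--
l=1 r=15: min(19,12)*14=168 best=208, r--
l=1 r=14: min(19,6)*13=78 best=208, r--
l=1 r=13: min(19,5)*12=60 best=208, r--
l=1 r=12: min(19,20)*11=209 best=209 *, l++
l=2 r=12: min(9,20)*10=90 best=209, l++
l=3 r=12: min(12,20)*9=108 best=209, l++
l=4 r=12: min(19,20)*8=152 best=209, l++
l=5 r=12: min(13,20)*7=91 best=209, l++
l=6 r=12: min(1,20)*6=6 best=209, l++
l=7 r=12: min(3,20)*5=15 best=209, l++
l=8 r=12: min(16,20)*4=64 best=209, l++
l=9 r=12: min(19,20)*3=57 best=209, l++
l=10 r=12: min(1,20)*2=2 best=209, l++
l=11 r=12: min(13,20)*1=13 best=209, l++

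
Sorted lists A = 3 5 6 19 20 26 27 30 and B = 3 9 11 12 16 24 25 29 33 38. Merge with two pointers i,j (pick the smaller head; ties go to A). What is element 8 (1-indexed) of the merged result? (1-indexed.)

merged[8] = 16

i=1 j=1: A[i]=3<=B[j]=3 take 3, i++
i=2 j=1: A[i]=5>B[j]=3 take 3, j++
i=2 j=2: A[i]=5<=B[j]=9 take 5, i++
i=3 j=2: A[i]=6<=B[j]=9 take 6, i++
i=4 j=2: A[i]=19>B[j]=9 take 9, j++
i=4 j=3: A[i]=19>B[j]=11 take 11, j++
i=4 j=4: A[i]=19>B[j]=12 take 12, j++
i=4 j=5: A[i]=19>B[j]=16 take 16, j++
i=4 j=6: A[i]=19<=B[j]=24 take 19, i++
i=5 j=6: A[i]=20<=B[j]=24 take 20, i++
i=6 j=6: A[i]=26>B[j]=24 take 24, j++
i=6 j=7: A[i]=26>B[j]=25 take 25, j++
i=6 j=8: A[i]=26<=B[j]=29 take 26, i++
i=7 j=8: A[i]=27<=B[j]=29 take 27, i++
i=8 j=8: A[i]=30>B[j]=29 take 29, j++
i=8 j=9: A[i]=30<=B[j]=33 take 30, i++
i=9 j=9: A done, take B[j]=33, j++
i=9 j=10: A done, take B[j]=38, j++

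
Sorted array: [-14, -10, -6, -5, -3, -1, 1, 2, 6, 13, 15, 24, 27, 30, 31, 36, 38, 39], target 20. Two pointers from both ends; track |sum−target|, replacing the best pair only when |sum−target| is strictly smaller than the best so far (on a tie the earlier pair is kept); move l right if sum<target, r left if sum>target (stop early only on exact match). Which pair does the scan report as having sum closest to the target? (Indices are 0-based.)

l=0 r=17: -14+39=25 d=5 *, r--
l=0 r=16: -14+38=24 d=4 *, r--
l=0 r=15: -14+36=22 d=2 *, r--
l=0 r=14: -14+31=17 d=3, l++
l=1 r=14: -10+31=21 d=1 *, r--
l=1 r=13: -10+30=20 d=0 *, stop

pair (-10, 30) with sum 20 (|Δ|=0)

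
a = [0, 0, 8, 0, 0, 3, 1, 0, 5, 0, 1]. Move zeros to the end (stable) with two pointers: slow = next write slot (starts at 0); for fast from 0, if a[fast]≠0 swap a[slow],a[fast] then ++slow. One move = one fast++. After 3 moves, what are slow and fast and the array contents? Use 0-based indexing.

slow=0 fast=0: a[fast]=0, fast++
slow=0 fast=1: a[fast]=0, fast++
slow=0 fast=2: a[fast]=8≠0 swap→a[0]=8, slow++,fast++

slow=1, fast=3, a=[8, 0, 0, 0, 0, 3, 1, 0, 5, 0, 1]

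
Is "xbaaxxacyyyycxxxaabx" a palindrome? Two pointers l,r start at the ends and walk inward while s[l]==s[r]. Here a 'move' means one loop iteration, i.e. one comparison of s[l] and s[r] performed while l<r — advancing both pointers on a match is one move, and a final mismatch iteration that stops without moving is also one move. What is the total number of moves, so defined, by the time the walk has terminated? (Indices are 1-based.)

7 moves

l=1 r=20: 'x'=='x', l++,r--
l=2 r=19: 'b'=='b', l++,r--
l=3 r=18: 'a'=='a', l++,r--
l=4 r=17: 'a'=='a', l++,r--
l=5 r=16: 'x'=='x', l++,r--
l=6 r=15: 'x'=='x', l++,r--
l=7 r=14: 'a'!='x', stop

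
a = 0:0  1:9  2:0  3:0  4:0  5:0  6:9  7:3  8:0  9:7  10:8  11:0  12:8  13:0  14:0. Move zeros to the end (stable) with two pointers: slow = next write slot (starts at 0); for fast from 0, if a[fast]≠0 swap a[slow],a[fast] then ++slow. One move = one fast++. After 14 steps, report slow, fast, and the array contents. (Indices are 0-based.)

slow=6, fast=14, a=[9, 9, 3, 7, 8, 8, 0, 0, 0, 0, 0, 0, 0, 0, 0]

slow=0 fast=0: a[fast]=0, fast++
slow=0 fast=1: a[fast]=9≠0 swap→a[0]=9, slow++,fast++
slow=1 fast=2: a[fast]=0, fast++
slow=1 fast=3: a[fast]=0, fast++
slow=1 fast=4: a[fast]=0, fast++
slow=1 fast=5: a[fast]=0, fast++
slow=1 fast=6: a[fast]=9≠0 swap→a[1]=9, slow++,fast++
slow=2 fast=7: a[fast]=3≠0 swap→a[2]=3, slow++,fast++
slow=3 fast=8: a[fast]=0, fast++
slow=3 fast=9: a[fast]=7≠0 swap→a[3]=7, slow++,fast++
slow=4 fast=10: a[fast]=8≠0 swap→a[4]=8, slow++,fast++
slow=5 fast=11: a[fast]=0, fast++
slow=5 fast=12: a[fast]=8≠0 swap→a[5]=8, slow++,fast++
slow=6 fast=13: a[fast]=0, fast++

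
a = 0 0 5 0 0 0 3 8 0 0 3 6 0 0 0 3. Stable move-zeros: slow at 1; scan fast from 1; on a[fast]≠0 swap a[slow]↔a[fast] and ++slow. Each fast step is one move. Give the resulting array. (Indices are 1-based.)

[5, 3, 8, 3, 6, 3, 0, 0, 0, 0, 0, 0, 0, 0, 0, 0]

slow=1 fast=1: a[fast]=0, fast++
slow=1 fast=2: a[fast]=0, fast++
slow=1 fast=3: a[fast]=5≠0 swap→a[1]=5, slow++,fast++
slow=2 fast=4: a[fast]=0, fast++
slow=2 fast=5: a[fast]=0, fast++
slow=2 fast=6: a[fast]=0, fast++
slow=2 fast=7: a[fast]=3≠0 swap→a[2]=3, slow++,fast++
slow=3 fast=8: a[fast]=8≠0 swap→a[3]=8, slow++,fast++
slow=4 fast=9: a[fast]=0, fast++
slow=4 fast=10: a[fast]=0, fast++
slow=4 fast=11: a[fast]=3≠0 swap→a[4]=3, slow++,fast++
slow=5 fast=12: a[fast]=6≠0 swap→a[5]=6, slow++,fast++
slow=6 fast=13: a[fast]=0, fast++
slow=6 fast=14: a[fast]=0, fast++
slow=6 fast=15: a[fast]=0, fast++
slow=6 fast=16: a[fast]=3≠0 swap→a[6]=3, slow++,fast++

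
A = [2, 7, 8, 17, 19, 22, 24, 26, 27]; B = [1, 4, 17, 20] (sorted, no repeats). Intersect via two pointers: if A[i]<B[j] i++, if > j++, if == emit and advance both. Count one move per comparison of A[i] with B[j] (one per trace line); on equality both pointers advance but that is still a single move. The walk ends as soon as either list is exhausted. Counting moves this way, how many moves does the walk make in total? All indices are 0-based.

[i=0,j=0] 2>1 → j++
[i=0,j=1] 2<4 → i++
[i=1,j=1] 7>4 → j++
[i=1,j=2] 7<17 → i++
[i=2,j=2] 8<17 → i++
[i=3,j=2] 17==17 emit → i++,j++
[i=4,j=3] 19<20 → i++
[i=5,j=3] 22>20 → j++

8 moves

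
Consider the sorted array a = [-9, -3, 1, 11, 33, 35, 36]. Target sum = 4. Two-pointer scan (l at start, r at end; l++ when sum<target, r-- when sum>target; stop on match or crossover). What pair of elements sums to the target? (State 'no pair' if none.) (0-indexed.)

no pair

l=0 r=6: -9+36=27 >4, r--
l=0 r=5: -9+35=26 >4, r--
l=0 r=4: -9+33=24 >4, r--
l=0 r=3: -9+11=2 <4, l++
l=1 r=3: -3+11=8 >4, r--
l=1 r=2: -3+1=-2 <4, l++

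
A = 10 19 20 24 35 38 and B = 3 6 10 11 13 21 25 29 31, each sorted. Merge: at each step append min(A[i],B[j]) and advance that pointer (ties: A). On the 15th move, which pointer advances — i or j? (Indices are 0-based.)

[i=0,j=0] A[i]=10>B[j]=3 take 3 → j++
[i=0,j=1] A[i]=10>B[j]=6 take 6 → j++
[i=0,j=2] A[i]=10<=B[j]=10 take 10 → i++
[i=1,j=2] A[i]=19>B[j]=10 take 10 → j++
[i=1,j=3] A[i]=19>B[j]=11 take 11 → j++
[i=1,j=4] A[i]=19>B[j]=13 take 13 → j++
[i=1,j=5] A[i]=19<=B[j]=21 take 19 → i++
[i=2,j=5] A[i]=20<=B[j]=21 take 20 → i++
[i=3,j=5] A[i]=24>B[j]=21 take 21 → j++
[i=3,j=6] A[i]=24<=B[j]=25 take 24 → i++
[i=4,j=6] A[i]=35>B[j]=25 take 25 → j++
[i=4,j=7] A[i]=35>B[j]=29 take 29 → j++
[i=4,j=8] A[i]=35>B[j]=31 take 31 → j++
[i=4,j=9] B done, take A[i]=35 → i++
[i=5,j=9] B done, take A[i]=38 → i++

i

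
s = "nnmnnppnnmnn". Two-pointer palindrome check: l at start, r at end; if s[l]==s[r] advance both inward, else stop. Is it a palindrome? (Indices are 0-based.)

l=0 r=11: 'n'=='n', l++,r--
l=1 r=10: 'n'=='n', l++,r--
l=2 r=9: 'm'=='m', l++,r--
l=3 r=8: 'n'=='n', l++,r--
l=4 r=7: 'n'=='n', l++,r--
l=5 r=6: 'p'=='p', l++,r--

palindrome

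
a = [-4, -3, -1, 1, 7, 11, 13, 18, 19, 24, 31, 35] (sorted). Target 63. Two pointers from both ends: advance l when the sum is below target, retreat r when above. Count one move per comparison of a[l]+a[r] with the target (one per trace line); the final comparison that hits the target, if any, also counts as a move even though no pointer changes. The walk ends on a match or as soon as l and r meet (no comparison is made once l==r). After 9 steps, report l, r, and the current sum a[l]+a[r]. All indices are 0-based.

[0,11] -4+35=31 <63 → l++
[1,11] -3+35=32 <63 → l++
[2,11] -1+35=34 <63 → l++
[3,11] 1+35=36 <63 → l++
[4,11] 7+35=42 <63 → l++
[5,11] 11+35=46 <63 → l++
[6,11] 13+35=48 <63 → l++
[7,11] 18+35=53 <63 → l++
[8,11] 19+35=54 <63 → l++

l=9, r=11, sum=59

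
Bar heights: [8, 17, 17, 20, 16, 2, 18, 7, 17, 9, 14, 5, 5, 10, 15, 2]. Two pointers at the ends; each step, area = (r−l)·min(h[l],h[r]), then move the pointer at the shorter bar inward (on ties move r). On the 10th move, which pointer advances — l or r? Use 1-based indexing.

[1,16] min(8,2)*15=30 best=30 * → r--
[1,15] min(8,15)*14=112 best=112 * → l++
[2,15] min(17,15)*13=195 best=195 * → r--
[2,14] min(17,10)*12=120 best=195 → r--
[2,13] min(17,5)*11=55 best=195 → r--
[2,12] min(17,5)*10=50 best=195 → r--
[2,11] min(17,14)*9=126 best=195 → r--
[2,10] min(17,9)*8=72 best=195 → r--
[2,9] min(17,17)*7=119 best=195 → r--
[2,8] min(17,7)*6=42 best=195 → r--

r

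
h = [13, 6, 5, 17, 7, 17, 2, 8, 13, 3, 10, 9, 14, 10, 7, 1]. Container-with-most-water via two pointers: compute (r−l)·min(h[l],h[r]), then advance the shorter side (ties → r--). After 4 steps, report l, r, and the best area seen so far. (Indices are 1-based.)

[1,16] min(13,1)*15=15 best=15 * → r--
[1,15] min(13,7)*14=98 best=98 * → r--
[1,14] min(13,10)*13=130 best=130 * → r--
[1,13] min(13,14)*12=156 best=156 * → l++

l=2, r=13, best area=156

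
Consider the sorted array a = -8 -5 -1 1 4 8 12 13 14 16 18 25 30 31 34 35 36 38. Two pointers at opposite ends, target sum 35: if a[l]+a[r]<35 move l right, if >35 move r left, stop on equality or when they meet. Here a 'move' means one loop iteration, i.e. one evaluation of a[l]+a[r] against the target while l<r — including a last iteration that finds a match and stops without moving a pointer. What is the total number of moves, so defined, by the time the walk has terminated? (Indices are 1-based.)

4 moves

l=1 r=18: -8+38=30 <35, l++
l=2 r=18: -5+38=33 <35, l++
l=3 r=18: -1+38=37 >35, r--
l=3 r=17: -1+36=35, found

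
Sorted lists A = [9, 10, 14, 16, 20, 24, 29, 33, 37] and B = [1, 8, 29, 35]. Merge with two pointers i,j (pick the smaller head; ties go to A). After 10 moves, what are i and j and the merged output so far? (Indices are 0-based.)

[i=0,j=0] A[i]=9>B[j]=1 take 1 → j++
[i=0,j=1] A[i]=9>B[j]=8 take 8 → j++
[i=0,j=2] A[i]=9<=B[j]=29 take 9 → i++
[i=1,j=2] A[i]=10<=B[j]=29 take 10 → i++
[i=2,j=2] A[i]=14<=B[j]=29 take 14 → i++
[i=3,j=2] A[i]=16<=B[j]=29 take 16 → i++
[i=4,j=2] A[i]=20<=B[j]=29 take 20 → i++
[i=5,j=2] A[i]=24<=B[j]=29 take 24 → i++
[i=6,j=2] A[i]=29<=B[j]=29 take 29 → i++
[i=7,j=2] A[i]=33>B[j]=29 take 29 → j++

i=7, j=3, merged so far=[1, 8, 9, 10, 14, 16, 20, 24, 29, 29]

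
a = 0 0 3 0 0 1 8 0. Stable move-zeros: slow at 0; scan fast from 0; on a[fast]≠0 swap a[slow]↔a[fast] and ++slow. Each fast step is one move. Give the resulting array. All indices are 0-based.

[3, 1, 8, 0, 0, 0, 0, 0]

slow=0 fast=0: a[fast]=0, fast++
slow=0 fast=1: a[fast]=0, fast++
slow=0 fast=2: a[fast]=3≠0 swap→a[0]=3, slow++,fast++
slow=1 fast=3: a[fast]=0, fast++
slow=1 fast=4: a[fast]=0, fast++
slow=1 fast=5: a[fast]=1≠0 swap→a[1]=1, slow++,fast++
slow=2 fast=6: a[fast]=8≠0 swap→a[2]=8, slow++,fast++
slow=3 fast=7: a[fast]=0, fast++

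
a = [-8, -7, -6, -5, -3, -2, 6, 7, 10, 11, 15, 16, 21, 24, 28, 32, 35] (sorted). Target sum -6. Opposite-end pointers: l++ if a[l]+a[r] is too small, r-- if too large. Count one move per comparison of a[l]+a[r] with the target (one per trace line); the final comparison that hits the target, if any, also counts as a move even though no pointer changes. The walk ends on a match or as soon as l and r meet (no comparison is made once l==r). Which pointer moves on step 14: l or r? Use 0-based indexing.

[0,16] -8+35=27 >-6 → r--
[0,15] -8+32=24 >-6 → r--
[0,14] -8+28=20 >-6 → r--
[0,13] -8+24=16 >-6 → r--
[0,12] -8+21=13 >-6 → r--
[0,11] -8+16=8 >-6 → r--
[0,10] -8+15=7 >-6 → r--
[0,9] -8+11=3 >-6 → r--
[0,8] -8+10=2 >-6 → r--
[0,7] -8+7=-1 >-6 → r--
[0,6] -8+6=-2 >-6 → r--
[0,5] -8+-2=-10 <-6 → l++
[1,5] -7+-2=-9 <-6 → l++
[2,5] -6+-2=-8 <-6 → l++

l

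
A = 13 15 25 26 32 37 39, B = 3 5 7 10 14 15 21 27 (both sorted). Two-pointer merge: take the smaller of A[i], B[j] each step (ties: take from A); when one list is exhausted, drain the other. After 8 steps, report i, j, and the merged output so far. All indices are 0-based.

[i=0,j=0] A[i]=13>B[j]=3 take 3 → j++
[i=0,j=1] A[i]=13>B[j]=5 take 5 → j++
[i=0,j=2] A[i]=13>B[j]=7 take 7 → j++
[i=0,j=3] A[i]=13>B[j]=10 take 10 → j++
[i=0,j=4] A[i]=13<=B[j]=14 take 13 → i++
[i=1,j=4] A[i]=15>B[j]=14 take 14 → j++
[i=1,j=5] A[i]=15<=B[j]=15 take 15 → i++
[i=2,j=5] A[i]=25>B[j]=15 take 15 → j++

i=2, j=6, merged so far=[3, 5, 7, 10, 13, 14, 15, 15]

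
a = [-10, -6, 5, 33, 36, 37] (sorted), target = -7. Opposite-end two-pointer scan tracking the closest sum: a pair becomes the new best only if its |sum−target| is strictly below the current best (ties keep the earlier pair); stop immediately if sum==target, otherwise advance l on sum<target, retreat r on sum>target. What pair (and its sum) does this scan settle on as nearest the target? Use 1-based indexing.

pair (-10, 5) with sum -5 (|Δ|=2)

l=1 r=6: -10+37=27 d=34 *, r--
l=1 r=5: -10+36=26 d=33 *, r--
l=1 r=4: -10+33=23 d=30 *, r--
l=1 r=3: -10+5=-5 d=2 *, r--
l=1 r=2: -10+-6=-16 d=9, l++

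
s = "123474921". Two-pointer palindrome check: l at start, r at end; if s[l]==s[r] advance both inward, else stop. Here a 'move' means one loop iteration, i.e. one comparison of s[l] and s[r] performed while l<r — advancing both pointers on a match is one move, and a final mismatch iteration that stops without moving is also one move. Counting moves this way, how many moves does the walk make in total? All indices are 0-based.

3 moves

[0,8] '1'=='1' → l++,r--
[1,7] '2'=='2' → l++,r--
[2,6] '3'!='9' → stop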